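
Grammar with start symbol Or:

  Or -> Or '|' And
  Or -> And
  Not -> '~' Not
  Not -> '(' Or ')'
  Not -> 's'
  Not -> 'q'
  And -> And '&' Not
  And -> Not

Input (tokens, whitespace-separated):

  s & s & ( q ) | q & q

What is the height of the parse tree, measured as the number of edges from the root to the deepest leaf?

7

[Or [Or [And [And [And [Not s]] & [Not s]] & [Not ( [Or [And [Not q]]] )]]] | [And [And [Not q]] & [Not q]]]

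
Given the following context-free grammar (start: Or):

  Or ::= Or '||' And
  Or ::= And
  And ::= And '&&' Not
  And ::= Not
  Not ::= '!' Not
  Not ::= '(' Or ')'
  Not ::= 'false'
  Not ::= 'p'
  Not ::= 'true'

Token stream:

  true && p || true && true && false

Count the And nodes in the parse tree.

[Or [Or [And [And [Not true]] && [Not p]]] || [And [And [And [Not true]] && [Not true]] && [Not false]]]

5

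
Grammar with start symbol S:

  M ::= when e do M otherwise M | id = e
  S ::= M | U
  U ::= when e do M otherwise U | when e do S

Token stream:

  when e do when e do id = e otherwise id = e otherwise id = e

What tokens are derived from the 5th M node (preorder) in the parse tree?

id = e

[S [M when e do [M when e do [M id = e] otherwise [M id = e]] otherwise [M id = e]]]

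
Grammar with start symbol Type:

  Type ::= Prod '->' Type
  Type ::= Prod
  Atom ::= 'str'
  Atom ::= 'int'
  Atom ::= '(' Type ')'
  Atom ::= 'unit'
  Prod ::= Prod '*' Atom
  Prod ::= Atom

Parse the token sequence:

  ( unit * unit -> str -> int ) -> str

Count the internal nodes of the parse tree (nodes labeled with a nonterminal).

[Type [Prod [Atom ( [Type [Prod [Prod [Atom unit]] * [Atom unit]] -> [Type [Prod [Atom str]] -> [Type [Prod [Atom int]]]]] )]] -> [Type [Prod [Atom str]]]]

17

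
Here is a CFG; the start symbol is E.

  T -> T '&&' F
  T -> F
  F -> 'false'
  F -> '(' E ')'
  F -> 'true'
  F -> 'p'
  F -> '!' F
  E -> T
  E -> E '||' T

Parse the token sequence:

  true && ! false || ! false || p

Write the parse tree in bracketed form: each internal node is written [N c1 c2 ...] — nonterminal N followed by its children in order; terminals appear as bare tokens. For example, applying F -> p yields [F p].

[E [E [E [T [T [F true]] && [F ! [F false]]]] || [T [F ! [F false]]]] || [T [F p]]]

E
E || T
E || T || T
T || T || T
T && F || T || T
F && F || T || T
true && F || T || T
true && ! F || T || T
true && ! false || T || T
true && ! false || F || T
true && ! false || ! F || T
true && ! false || ! false || T
true && ! false || ! false || F
true && ! false || ! false || p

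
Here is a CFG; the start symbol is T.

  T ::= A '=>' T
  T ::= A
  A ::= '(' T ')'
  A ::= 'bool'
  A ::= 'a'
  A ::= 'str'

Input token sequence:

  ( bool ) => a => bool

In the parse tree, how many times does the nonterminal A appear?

4

[T [A ( [T [A bool]] )] => [T [A a] => [T [A bool]]]]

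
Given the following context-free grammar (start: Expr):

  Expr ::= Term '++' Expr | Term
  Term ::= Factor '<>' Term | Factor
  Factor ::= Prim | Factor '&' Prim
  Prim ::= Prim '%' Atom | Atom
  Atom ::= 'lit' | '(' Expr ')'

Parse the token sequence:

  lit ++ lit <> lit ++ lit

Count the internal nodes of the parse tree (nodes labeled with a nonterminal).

19

[Expr [Term [Factor [Prim [Atom lit]]]] ++ [Expr [Term [Factor [Prim [Atom lit]]] <> [Term [Factor [Prim [Atom lit]]]]] ++ [Expr [Term [Factor [Prim [Atom lit]]]]]]]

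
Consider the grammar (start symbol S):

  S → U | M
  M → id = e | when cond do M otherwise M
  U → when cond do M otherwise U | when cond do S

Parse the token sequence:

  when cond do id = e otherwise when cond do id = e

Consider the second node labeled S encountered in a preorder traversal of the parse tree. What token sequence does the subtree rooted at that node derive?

[S [U when cond do [M id = e] otherwise [U when cond do [S [M id = e]]]]]

id = e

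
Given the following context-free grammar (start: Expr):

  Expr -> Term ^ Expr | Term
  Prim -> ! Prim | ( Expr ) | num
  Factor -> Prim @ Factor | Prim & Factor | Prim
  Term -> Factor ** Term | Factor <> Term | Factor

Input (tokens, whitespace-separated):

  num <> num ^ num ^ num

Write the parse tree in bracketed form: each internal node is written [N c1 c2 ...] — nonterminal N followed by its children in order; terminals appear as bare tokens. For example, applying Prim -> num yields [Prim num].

Expr
Term ^ Expr
Factor <> Term ^ Expr
Prim <> Term ^ Expr
num <> Term ^ Expr
num <> Factor ^ Expr
num <> Prim ^ Expr
num <> num ^ Expr
num <> num ^ Term ^ Expr
num <> num ^ Factor ^ Expr
num <> num ^ Prim ^ Expr
num <> num ^ num ^ Expr
num <> num ^ num ^ Term
num <> num ^ num ^ Factor
num <> num ^ num ^ Prim
num <> num ^ num ^ num

[Expr [Term [Factor [Prim num]] <> [Term [Factor [Prim num]]]] ^ [Expr [Term [Factor [Prim num]]] ^ [Expr [Term [Factor [Prim num]]]]]]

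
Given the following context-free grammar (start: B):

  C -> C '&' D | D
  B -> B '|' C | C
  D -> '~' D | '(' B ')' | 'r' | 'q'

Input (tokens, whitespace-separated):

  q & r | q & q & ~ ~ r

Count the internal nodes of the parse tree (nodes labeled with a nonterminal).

[B [B [C [C [D q]] & [D r]]] | [C [C [C [D q]] & [D q]] & [D ~ [D ~ [D r]]]]]

14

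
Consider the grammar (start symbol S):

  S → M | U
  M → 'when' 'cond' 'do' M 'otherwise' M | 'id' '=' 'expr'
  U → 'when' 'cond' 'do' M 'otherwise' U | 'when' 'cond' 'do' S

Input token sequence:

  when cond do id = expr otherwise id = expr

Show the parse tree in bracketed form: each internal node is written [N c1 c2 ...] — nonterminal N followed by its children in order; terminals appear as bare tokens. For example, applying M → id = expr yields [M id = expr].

S
M
when cond do M otherwise M
when cond do id = expr otherwise M
when cond do id = expr otherwise id = expr

[S [M when cond do [M id = expr] otherwise [M id = expr]]]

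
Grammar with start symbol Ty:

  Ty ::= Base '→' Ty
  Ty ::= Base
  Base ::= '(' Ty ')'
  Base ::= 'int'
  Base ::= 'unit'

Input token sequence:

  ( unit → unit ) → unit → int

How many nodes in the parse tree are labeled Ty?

[Ty [Base ( [Ty [Base unit] → [Ty [Base unit]]] )] → [Ty [Base unit] → [Ty [Base int]]]]

5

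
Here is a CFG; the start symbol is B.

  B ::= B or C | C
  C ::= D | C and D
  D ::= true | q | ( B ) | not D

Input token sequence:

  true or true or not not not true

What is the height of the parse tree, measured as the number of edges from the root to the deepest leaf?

[B [B [B [C [D true]]] or [C [D true]]] or [C [D not [D not [D not [D true]]]]]]

6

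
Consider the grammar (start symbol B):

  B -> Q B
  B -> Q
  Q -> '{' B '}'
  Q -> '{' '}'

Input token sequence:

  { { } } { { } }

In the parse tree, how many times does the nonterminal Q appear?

[B [Q { [B [Q { }]] }] [B [Q { [B [Q { }]] }]]]

4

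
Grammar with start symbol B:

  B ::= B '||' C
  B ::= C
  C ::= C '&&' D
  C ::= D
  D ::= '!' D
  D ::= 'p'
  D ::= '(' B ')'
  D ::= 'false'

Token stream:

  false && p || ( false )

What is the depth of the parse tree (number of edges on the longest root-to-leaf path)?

6

[B [B [C [C [D false]] && [D p]]] || [C [D ( [B [C [D false]]] )]]]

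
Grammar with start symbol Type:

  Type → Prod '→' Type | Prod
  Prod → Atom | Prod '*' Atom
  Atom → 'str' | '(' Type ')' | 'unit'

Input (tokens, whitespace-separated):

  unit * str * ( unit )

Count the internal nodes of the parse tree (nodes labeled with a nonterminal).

10

[Type [Prod [Prod [Prod [Atom unit]] * [Atom str]] * [Atom ( [Type [Prod [Atom unit]]] )]]]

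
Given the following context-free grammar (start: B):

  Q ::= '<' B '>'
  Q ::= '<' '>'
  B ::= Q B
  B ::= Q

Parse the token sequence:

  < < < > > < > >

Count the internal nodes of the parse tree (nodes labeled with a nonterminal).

[B [Q < [B [Q < [B [Q < >]] >] [B [Q < >]]] >]]

8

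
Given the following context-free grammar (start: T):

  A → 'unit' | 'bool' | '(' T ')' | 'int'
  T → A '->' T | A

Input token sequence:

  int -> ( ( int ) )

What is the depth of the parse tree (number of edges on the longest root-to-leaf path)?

7

[T [A int] -> [T [A ( [T [A ( [T [A int]] )]] )]]]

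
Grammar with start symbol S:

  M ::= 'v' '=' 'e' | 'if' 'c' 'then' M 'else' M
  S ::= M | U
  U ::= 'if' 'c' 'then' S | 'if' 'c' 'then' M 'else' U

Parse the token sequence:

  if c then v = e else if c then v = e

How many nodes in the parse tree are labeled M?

[S [U if c then [M v = e] else [U if c then [S [M v = e]]]]]

2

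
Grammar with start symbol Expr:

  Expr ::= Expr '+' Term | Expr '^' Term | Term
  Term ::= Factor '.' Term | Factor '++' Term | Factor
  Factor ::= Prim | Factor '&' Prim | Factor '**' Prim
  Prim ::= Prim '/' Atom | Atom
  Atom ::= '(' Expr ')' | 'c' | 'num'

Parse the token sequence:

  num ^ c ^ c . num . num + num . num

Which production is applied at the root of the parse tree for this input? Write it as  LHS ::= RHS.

Expr ::= Expr '+' Term

[Expr [Expr [Expr [Expr [Term [Factor [Prim [Atom num]]]]] ^ [Term [Factor [Prim [Atom c]]]]] ^ [Term [Factor [Prim [Atom c]]] . [Term [Factor [Prim [Atom num]]] . [Term [Factor [Prim [Atom num]]]]]]] + [Term [Factor [Prim [Atom num]]] . [Term [Factor [Prim [Atom num]]]]]]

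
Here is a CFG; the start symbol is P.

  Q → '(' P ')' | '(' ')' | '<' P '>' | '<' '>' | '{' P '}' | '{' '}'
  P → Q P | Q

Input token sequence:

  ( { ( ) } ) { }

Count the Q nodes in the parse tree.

4

[P [Q ( [P [Q { [P [Q ( )]] }]] )] [P [Q { }]]]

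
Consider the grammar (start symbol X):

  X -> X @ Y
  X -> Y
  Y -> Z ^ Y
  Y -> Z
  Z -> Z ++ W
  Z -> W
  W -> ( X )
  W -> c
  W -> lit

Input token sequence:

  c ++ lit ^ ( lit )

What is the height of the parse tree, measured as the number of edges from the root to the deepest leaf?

[X [Y [Z [Z [W c]] ++ [W lit]] ^ [Y [Z [W ( [X [Y [Z [W lit]]]] )]]]]]

9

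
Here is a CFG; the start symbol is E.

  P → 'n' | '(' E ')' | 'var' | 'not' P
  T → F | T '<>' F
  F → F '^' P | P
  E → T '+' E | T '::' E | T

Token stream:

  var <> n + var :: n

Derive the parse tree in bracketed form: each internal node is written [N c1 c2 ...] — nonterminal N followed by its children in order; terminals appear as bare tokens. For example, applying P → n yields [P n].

[E [T [T [F [P var]]] <> [F [P n]]] + [E [T [F [P var]]] :: [E [T [F [P n]]]]]]

E
T + E
T <> F + E
F <> F + E
P <> F + E
var <> F + E
var <> P + E
var <> n + E
var <> n + T :: E
var <> n + F :: E
var <> n + P :: E
var <> n + var :: E
var <> n + var :: T
var <> n + var :: F
var <> n + var :: P
var <> n + var :: n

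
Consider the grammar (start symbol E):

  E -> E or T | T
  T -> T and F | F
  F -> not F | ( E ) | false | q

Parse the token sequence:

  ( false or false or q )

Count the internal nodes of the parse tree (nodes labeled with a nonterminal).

[E [T [F ( [E [E [E [T [F false]]] or [T [F false]]] or [T [F q]]] )]]]

12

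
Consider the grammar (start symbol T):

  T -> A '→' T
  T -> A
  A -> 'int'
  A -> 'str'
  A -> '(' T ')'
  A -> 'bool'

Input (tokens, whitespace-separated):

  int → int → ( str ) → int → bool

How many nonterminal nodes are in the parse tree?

[T [A int] → [T [A int] → [T [A ( [T [A str]] )] → [T [A int] → [T [A bool]]]]]]

12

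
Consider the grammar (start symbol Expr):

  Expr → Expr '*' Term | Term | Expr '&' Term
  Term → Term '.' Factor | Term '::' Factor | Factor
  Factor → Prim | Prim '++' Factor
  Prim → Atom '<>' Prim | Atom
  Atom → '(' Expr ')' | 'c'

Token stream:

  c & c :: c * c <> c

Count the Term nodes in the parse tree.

[Expr [Expr [Expr [Term [Factor [Prim [Atom c]]]]] & [Term [Term [Factor [Prim [Atom c]]]] :: [Factor [Prim [Atom c]]]]] * [Term [Factor [Prim [Atom c] <> [Prim [Atom c]]]]]]

4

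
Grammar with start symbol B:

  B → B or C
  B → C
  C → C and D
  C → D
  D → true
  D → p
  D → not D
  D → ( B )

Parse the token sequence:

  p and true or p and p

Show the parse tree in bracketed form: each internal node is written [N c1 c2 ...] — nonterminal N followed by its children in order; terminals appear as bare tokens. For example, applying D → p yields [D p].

[B [B [C [C [D p]] and [D true]]] or [C [C [D p]] and [D p]]]

B
B or C
C or C
C and D or C
D and D or C
p and D or C
p and true or C
p and true or C and D
p and true or D and D
p and true or p and D
p and true or p and p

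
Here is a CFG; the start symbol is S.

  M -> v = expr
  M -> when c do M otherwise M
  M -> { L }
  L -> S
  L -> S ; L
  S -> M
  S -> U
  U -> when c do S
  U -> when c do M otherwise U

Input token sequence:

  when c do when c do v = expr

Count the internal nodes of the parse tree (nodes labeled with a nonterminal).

[S [U when c do [S [U when c do [S [M v = expr]]]]]]

6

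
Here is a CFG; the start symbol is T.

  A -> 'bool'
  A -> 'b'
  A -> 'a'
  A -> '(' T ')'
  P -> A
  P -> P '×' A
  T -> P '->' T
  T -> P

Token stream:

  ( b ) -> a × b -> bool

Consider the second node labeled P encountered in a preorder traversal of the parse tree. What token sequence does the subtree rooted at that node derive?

b

[T [P [A ( [T [P [A b]]] )]] -> [T [P [P [A a]] × [A b]] -> [T [P [A bool]]]]]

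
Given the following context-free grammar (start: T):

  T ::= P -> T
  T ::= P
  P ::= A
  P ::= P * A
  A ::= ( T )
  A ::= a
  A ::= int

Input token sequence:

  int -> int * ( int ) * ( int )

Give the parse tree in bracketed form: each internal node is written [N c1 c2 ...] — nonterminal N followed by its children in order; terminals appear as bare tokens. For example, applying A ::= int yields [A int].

T
P -> T
A -> T
int -> T
int -> P
int -> P * A
int -> P * A * A
int -> A * A * A
int -> int * A * A
int -> int * ( T ) * A
int -> int * ( P ) * A
int -> int * ( A ) * A
int -> int * ( int ) * A
int -> int * ( int ) * ( T )
int -> int * ( int ) * ( P )
int -> int * ( int ) * ( A )
int -> int * ( int ) * ( int )

[T [P [A int]] -> [T [P [P [P [A int]] * [A ( [T [P [A int]]] )]] * [A ( [T [P [A int]]] )]]]]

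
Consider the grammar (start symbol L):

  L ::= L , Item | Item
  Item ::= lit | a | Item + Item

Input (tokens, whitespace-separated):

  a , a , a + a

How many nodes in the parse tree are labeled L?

3

[L [L [L [Item a]] , [Item a]] , [Item [Item a] + [Item a]]]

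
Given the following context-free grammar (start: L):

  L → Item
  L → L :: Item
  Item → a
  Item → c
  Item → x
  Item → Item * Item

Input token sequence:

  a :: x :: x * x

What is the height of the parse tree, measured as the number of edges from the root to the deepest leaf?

4

[L [L [L [Item a]] :: [Item x]] :: [Item [Item x] * [Item x]]]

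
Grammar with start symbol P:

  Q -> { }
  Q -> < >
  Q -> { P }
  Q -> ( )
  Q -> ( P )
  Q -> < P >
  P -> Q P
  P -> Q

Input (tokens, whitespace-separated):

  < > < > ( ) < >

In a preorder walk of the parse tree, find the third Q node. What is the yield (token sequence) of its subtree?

( )

[P [Q < >] [P [Q < >] [P [Q ( )] [P [Q < >]]]]]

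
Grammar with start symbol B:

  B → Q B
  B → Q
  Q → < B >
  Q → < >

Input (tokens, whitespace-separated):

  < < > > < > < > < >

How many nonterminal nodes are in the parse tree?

[B [Q < [B [Q < >]] >] [B [Q < >] [B [Q < >] [B [Q < >]]]]]

10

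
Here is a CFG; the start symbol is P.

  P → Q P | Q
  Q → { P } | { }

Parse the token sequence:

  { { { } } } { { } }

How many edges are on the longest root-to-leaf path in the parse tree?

[P [Q { [P [Q { [P [Q { }]] }]] }] [P [Q { [P [Q { }]] }]]]

6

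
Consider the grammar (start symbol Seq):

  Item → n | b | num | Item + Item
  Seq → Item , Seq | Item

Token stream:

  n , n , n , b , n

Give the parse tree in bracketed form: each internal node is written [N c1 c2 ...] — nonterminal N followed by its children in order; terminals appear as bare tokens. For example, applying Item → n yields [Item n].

[Seq [Item n] , [Seq [Item n] , [Seq [Item n] , [Seq [Item b] , [Seq [Item n]]]]]]

Seq
Item , Seq
n , Seq
n , Item , Seq
n , n , Seq
n , n , Item , Seq
n , n , n , Seq
n , n , n , Item , Seq
n , n , n , b , Seq
n , n , n , b , Item
n , n , n , b , n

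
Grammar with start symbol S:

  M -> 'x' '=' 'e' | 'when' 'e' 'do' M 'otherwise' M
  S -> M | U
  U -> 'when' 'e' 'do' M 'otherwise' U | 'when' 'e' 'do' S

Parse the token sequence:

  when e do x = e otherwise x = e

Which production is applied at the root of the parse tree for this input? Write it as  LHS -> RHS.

S -> M

[S [M when e do [M x = e] otherwise [M x = e]]]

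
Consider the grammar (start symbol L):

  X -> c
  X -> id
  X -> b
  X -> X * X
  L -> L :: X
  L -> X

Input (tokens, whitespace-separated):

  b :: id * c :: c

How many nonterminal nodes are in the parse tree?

8

[L [L [L [X b]] :: [X [X id] * [X c]]] :: [X c]]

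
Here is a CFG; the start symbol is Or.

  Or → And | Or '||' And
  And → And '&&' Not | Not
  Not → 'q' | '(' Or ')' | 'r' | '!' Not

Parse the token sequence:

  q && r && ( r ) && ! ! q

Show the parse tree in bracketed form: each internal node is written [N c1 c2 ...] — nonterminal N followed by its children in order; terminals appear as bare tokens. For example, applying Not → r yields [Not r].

[Or [And [And [And [And [Not q]] && [Not r]] && [Not ( [Or [And [Not r]]] )]] && [Not ! [Not ! [Not q]]]]]

Or
And
And && Not
And && Not && Not
And && Not && Not && Not
Not && Not && Not && Not
q && Not && Not && Not
q && r && Not && Not
q && r && ( Or ) && Not
q && r && ( And ) && Not
q && r && ( Not ) && Not
q && r && ( r ) && Not
q && r && ( r ) && ! Not
q && r && ( r ) && ! ! Not
q && r && ( r ) && ! ! q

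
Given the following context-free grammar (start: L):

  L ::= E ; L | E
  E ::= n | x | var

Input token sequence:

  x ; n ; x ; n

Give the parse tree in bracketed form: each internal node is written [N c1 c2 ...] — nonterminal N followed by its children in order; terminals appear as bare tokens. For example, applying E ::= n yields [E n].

L
E ; L
x ; L
x ; E ; L
x ; n ; L
x ; n ; E ; L
x ; n ; x ; L
x ; n ; x ; E
x ; n ; x ; n

[L [E x] ; [L [E n] ; [L [E x] ; [L [E n]]]]]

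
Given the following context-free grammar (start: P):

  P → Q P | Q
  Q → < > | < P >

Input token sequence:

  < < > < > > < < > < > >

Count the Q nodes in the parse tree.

6

[P [Q < [P [Q < >] [P [Q < >]]] >] [P [Q < [P [Q < >] [P [Q < >]]] >]]]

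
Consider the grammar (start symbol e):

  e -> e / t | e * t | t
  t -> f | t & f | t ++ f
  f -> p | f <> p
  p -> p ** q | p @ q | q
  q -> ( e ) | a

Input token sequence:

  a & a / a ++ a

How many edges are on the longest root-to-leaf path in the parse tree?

7

[e [e [t [t [f [p [q a]]]] & [f [p [q a]]]]] / [t [t [f [p [q a]]]] ++ [f [p [q a]]]]]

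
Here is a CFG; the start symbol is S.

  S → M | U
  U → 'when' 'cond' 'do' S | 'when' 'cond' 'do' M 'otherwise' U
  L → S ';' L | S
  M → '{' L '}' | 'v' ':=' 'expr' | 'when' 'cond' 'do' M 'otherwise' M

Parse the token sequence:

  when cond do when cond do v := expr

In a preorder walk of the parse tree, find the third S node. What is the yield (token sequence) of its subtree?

[S [U when cond do [S [U when cond do [S [M v := expr]]]]]]

v := expr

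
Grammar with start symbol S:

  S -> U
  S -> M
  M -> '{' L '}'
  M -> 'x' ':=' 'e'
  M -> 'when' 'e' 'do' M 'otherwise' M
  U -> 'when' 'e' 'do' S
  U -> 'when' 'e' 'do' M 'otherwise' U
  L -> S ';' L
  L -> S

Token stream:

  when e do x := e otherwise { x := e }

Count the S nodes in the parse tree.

[S [M when e do [M x := e] otherwise [M { [L [S [M x := e]]] }]]]

2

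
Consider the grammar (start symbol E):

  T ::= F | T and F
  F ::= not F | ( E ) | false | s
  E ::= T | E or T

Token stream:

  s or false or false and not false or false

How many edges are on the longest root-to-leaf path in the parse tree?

[E [E [E [E [T [F s]]] or [T [F false]]] or [T [T [F false]] and [F not [F false]]]] or [T [F false]]]

6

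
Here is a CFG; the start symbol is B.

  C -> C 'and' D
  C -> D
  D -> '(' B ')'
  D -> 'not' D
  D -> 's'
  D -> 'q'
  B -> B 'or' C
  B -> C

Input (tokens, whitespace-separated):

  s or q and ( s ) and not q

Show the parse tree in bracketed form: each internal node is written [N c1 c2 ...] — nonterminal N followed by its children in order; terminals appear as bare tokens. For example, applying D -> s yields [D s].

[B [B [C [D s]]] or [C [C [C [D q]] and [D ( [B [C [D s]]] )]] and [D not [D q]]]]

B
B or C
C or C
D or C
s or C
s or C and D
s or C and D and D
s or D and D and D
s or q and D and D
s or q and ( B ) and D
s or q and ( C ) and D
s or q and ( D ) and D
s or q and ( s ) and D
s or q and ( s ) and not D
s or q and ( s ) and not q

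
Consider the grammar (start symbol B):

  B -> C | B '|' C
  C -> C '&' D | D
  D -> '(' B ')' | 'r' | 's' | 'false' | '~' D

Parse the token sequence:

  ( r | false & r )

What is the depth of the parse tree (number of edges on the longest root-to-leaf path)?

7

[B [C [D ( [B [B [C [D r]]] | [C [C [D false]] & [D r]]] )]]]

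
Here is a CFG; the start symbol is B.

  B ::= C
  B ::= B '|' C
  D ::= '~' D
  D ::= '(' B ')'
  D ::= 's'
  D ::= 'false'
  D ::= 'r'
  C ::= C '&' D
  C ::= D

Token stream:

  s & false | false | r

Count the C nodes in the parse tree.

[B [B [B [C [C [D s]] & [D false]]] | [C [D false]]] | [C [D r]]]

4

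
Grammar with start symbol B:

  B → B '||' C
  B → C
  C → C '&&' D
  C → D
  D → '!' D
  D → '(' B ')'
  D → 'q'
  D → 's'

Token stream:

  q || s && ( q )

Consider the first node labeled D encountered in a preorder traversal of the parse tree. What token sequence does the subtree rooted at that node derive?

q

[B [B [C [D q]]] || [C [C [D s]] && [D ( [B [C [D q]]] )]]]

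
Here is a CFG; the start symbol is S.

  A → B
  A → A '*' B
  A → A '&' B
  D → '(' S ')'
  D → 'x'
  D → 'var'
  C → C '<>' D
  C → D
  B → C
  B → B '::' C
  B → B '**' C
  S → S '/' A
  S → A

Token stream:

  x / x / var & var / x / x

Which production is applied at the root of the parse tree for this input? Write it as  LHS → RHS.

[S [S [S [S [S [A [B [C [D x]]]]] / [A [B [C [D x]]]]] / [A [A [B [C [D var]]]] & [B [C [D var]]]]] / [A [B [C [D x]]]]] / [A [B [C [D x]]]]]

S → S '/' A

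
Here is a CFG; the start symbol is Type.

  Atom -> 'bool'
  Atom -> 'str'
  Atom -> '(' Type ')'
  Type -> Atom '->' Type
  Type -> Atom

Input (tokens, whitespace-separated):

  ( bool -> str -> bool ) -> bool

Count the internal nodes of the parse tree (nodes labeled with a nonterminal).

10

[Type [Atom ( [Type [Atom bool] -> [Type [Atom str] -> [Type [Atom bool]]]] )] -> [Type [Atom bool]]]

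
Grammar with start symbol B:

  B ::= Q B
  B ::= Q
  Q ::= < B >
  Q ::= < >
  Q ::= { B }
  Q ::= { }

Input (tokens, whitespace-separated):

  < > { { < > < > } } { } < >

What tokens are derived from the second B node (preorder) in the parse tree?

{ { < > < > } } { } < >

[B [Q < >] [B [Q { [B [Q { [B [Q < >] [B [Q < >]]] }]] }] [B [Q { }] [B [Q < >]]]]]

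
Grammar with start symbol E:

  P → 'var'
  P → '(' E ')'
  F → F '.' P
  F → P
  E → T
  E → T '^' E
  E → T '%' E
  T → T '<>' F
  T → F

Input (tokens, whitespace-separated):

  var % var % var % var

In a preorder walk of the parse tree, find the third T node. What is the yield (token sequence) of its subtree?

var

[E [T [F [P var]]] % [E [T [F [P var]]] % [E [T [F [P var]]] % [E [T [F [P var]]]]]]]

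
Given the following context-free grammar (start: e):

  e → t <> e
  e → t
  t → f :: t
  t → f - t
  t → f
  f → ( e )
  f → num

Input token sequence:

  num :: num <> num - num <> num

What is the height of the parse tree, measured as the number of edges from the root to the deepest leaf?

5

[e [t [f num] :: [t [f num]]] <> [e [t [f num] - [t [f num]]] <> [e [t [f num]]]]]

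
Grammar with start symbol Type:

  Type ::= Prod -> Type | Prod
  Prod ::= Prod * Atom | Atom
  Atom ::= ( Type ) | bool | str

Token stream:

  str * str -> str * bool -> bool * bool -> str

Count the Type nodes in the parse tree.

[Type [Prod [Prod [Atom str]] * [Atom str]] -> [Type [Prod [Prod [Atom str]] * [Atom bool]] -> [Type [Prod [Prod [Atom bool]] * [Atom bool]] -> [Type [Prod [Atom str]]]]]]

4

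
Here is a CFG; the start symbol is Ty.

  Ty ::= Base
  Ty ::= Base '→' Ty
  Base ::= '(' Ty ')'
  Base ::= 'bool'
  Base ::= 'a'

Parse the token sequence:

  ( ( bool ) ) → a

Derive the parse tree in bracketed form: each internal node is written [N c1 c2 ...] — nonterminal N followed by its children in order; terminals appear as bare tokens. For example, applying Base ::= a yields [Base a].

[Ty [Base ( [Ty [Base ( [Ty [Base bool]] )]] )] → [Ty [Base a]]]

Ty
Base → Ty
( Ty ) → Ty
( Base ) → Ty
( ( Ty ) ) → Ty
( ( Base ) ) → Ty
( ( bool ) ) → Ty
( ( bool ) ) → Base
( ( bool ) ) → a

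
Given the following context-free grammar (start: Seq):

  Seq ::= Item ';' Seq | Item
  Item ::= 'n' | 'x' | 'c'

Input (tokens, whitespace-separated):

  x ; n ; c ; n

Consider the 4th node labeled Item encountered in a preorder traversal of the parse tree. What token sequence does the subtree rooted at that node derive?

[Seq [Item x] ; [Seq [Item n] ; [Seq [Item c] ; [Seq [Item n]]]]]

n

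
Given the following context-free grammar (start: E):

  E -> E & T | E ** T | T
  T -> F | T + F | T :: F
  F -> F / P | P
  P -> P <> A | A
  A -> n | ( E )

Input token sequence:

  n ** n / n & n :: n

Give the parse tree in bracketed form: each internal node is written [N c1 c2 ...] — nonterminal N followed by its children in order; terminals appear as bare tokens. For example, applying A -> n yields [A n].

E
E & T
E ** T & T
T ** T & T
F ** T & T
P ** T & T
A ** T & T
n ** T & T
n ** F & T
n ** F / P & T
n ** P / P & T
n ** A / P & T
n ** n / P & T
n ** n / A & T
n ** n / n & T
n ** n / n & T :: F
n ** n / n & F :: F
n ** n / n & P :: F
n ** n / n & A :: F
n ** n / n & n :: F
n ** n / n & n :: P
n ** n / n & n :: A
n ** n / n & n :: n

[E [E [E [T [F [P [A n]]]]] ** [T [F [F [P [A n]]] / [P [A n]]]]] & [T [T [F [P [A n]]]] :: [F [P [A n]]]]]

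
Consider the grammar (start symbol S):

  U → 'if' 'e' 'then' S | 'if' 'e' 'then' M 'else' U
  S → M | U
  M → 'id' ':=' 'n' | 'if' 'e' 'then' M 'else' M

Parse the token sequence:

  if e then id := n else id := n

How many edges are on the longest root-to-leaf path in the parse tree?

[S [M if e then [M id := n] else [M id := n]]]

3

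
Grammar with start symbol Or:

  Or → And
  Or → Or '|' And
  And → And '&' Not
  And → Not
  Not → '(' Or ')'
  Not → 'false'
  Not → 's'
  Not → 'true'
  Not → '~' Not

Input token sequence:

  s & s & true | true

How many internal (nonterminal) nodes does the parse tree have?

10

[Or [Or [And [And [And [Not s]] & [Not s]] & [Not true]]] | [And [Not true]]]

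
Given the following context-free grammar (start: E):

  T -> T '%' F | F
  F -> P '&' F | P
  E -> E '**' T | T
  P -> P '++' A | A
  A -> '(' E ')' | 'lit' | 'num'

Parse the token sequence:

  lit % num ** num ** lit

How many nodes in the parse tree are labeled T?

[E [E [E [T [T [F [P [A lit]]]] % [F [P [A num]]]]] ** [T [F [P [A num]]]]] ** [T [F [P [A lit]]]]]

4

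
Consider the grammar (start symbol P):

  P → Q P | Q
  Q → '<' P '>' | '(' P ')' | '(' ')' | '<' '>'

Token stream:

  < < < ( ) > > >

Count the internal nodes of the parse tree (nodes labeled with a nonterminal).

8

[P [Q < [P [Q < [P [Q < [P [Q ( )]] >]] >]] >]]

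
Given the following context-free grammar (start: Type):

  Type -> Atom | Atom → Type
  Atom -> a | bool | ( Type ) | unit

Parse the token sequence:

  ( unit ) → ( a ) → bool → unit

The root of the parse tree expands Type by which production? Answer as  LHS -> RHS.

[Type [Atom ( [Type [Atom unit]] )] → [Type [Atom ( [Type [Atom a]] )] → [Type [Atom bool] → [Type [Atom unit]]]]]

Type -> Atom → Type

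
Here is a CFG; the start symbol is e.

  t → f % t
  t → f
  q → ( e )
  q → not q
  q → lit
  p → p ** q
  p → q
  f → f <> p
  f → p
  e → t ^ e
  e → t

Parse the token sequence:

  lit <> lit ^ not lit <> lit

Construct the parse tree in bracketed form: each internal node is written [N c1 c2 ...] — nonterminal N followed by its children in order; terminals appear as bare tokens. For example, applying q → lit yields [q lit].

e
t ^ e
f ^ e
f <> p ^ e
p <> p ^ e
q <> p ^ e
lit <> p ^ e
lit <> q ^ e
lit <> lit ^ e
lit <> lit ^ t
lit <> lit ^ f
lit <> lit ^ f <> p
lit <> lit ^ p <> p
lit <> lit ^ q <> p
lit <> lit ^ not q <> p
lit <> lit ^ not lit <> p
lit <> lit ^ not lit <> q
lit <> lit ^ not lit <> lit

[e [t [f [f [p [q lit]]] <> [p [q lit]]]] ^ [e [t [f [f [p [q not [q lit]]]] <> [p [q lit]]]]]]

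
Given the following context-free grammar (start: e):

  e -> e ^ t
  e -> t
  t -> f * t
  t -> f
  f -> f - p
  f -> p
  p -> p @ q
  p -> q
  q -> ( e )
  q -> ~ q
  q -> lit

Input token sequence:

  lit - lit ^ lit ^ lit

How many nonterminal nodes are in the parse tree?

[e [e [e [t [f [f [p [q lit]]] - [p [q lit]]]]] ^ [t [f [p [q lit]]]]] ^ [t [f [p [q lit]]]]]

18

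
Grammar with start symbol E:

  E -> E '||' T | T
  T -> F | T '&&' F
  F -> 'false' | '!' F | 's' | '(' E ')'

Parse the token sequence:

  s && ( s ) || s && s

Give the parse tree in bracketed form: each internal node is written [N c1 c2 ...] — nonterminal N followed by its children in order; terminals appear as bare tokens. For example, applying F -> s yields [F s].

E
E || T
T || T
T && F || T
F && F || T
s && F || T
s && ( E ) || T
s && ( T ) || T
s && ( F ) || T
s && ( s ) || T
s && ( s ) || T && F
s && ( s ) || F && F
s && ( s ) || s && F
s && ( s ) || s && s

[E [E [T [T [F s]] && [F ( [E [T [F s]]] )]]] || [T [T [F s]] && [F s]]]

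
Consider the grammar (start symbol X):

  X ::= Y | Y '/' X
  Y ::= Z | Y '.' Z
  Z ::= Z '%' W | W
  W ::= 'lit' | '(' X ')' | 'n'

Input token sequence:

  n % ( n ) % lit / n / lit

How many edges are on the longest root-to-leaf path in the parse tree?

[X [Y [Z [Z [Z [W n]] % [W ( [X [Y [Z [W n]]]] )]] % [W lit]]] / [X [Y [Z [W n]]] / [X [Y [Z [W lit]]]]]]

9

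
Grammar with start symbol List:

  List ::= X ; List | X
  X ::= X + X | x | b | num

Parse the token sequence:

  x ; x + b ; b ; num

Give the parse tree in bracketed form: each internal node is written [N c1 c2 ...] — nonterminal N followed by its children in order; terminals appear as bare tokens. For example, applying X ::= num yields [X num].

List
X ; List
x ; List
x ; X ; List
x ; X + X ; List
x ; x + X ; List
x ; x + b ; List
x ; x + b ; X ; List
x ; x + b ; b ; List
x ; x + b ; b ; X
x ; x + b ; b ; num

[List [X x] ; [List [X [X x] + [X b]] ; [List [X b] ; [List [X num]]]]]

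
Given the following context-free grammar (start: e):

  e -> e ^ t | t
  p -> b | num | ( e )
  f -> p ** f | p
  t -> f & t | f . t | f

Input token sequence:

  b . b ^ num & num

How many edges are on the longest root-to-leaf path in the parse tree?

[e [e [t [f [p b]] . [t [f [p b]]]]] ^ [t [f [p num]] & [t [f [p num]]]]]

6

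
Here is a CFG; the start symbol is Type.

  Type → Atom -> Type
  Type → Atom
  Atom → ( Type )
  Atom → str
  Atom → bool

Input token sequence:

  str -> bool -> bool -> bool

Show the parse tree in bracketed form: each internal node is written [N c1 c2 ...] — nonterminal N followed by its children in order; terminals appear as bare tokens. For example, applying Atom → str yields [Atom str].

Type
Atom -> Type
str -> Type
str -> Atom -> Type
str -> bool -> Type
str -> bool -> Atom -> Type
str -> bool -> bool -> Type
str -> bool -> bool -> Atom
str -> bool -> bool -> bool

[Type [Atom str] -> [Type [Atom bool] -> [Type [Atom bool] -> [Type [Atom bool]]]]]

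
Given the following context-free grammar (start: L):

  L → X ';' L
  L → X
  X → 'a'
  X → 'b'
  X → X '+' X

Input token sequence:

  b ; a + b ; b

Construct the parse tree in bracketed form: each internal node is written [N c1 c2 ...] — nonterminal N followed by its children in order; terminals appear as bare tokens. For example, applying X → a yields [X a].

[L [X b] ; [L [X [X a] + [X b]] ; [L [X b]]]]

L
X ; L
b ; L
b ; X ; L
b ; X + X ; L
b ; a + X ; L
b ; a + b ; L
b ; a + b ; X
b ; a + b ; b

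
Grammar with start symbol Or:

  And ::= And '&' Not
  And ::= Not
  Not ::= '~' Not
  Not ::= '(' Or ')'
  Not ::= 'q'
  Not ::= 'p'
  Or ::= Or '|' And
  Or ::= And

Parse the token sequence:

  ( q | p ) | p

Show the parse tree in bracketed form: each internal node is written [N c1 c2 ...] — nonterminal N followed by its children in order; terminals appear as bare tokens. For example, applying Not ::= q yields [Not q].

Or
Or | And
And | And
Not | And
( Or ) | And
( Or | And ) | And
( And | And ) | And
( Not | And ) | And
( q | And ) | And
( q | Not ) | And
( q | p ) | And
( q | p ) | Not
( q | p ) | p

[Or [Or [And [Not ( [Or [Or [And [Not q]]] | [And [Not p]]] )]]] | [And [Not p]]]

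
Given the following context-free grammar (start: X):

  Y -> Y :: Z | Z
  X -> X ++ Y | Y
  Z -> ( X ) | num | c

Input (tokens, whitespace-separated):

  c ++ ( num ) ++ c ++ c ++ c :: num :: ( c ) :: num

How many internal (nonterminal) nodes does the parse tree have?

[X [X [X [X [X [Y [Z c]]] ++ [Y [Z ( [X [Y [Z num]]] )]]] ++ [Y [Z c]]] ++ [Y [Z c]]] ++ [Y [Y [Y [Y [Z c]] :: [Z num]] :: [Z ( [X [Y [Z c]]] )]] :: [Z num]]]

27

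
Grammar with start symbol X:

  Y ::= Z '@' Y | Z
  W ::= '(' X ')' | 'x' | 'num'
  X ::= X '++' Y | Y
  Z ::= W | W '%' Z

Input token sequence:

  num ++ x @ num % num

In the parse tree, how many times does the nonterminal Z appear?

[X [X [Y [Z [W num]]]] ++ [Y [Z [W x]] @ [Y [Z [W num] % [Z [W num]]]]]]

4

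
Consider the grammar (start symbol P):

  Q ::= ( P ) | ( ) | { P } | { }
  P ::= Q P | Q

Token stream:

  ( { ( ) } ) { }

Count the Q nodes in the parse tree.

4

[P [Q ( [P [Q { [P [Q ( )]] }]] )] [P [Q { }]]]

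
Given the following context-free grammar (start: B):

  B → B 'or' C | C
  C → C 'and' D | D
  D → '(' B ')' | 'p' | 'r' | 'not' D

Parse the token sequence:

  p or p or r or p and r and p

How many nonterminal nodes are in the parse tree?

16

[B [B [B [B [C [D p]]] or [C [D p]]] or [C [D r]]] or [C [C [C [D p]] and [D r]] and [D p]]]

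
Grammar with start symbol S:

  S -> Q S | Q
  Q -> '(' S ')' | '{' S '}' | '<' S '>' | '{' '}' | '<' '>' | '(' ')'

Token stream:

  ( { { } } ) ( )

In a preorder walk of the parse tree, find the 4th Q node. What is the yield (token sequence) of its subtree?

[S [Q ( [S [Q { [S [Q { }]] }]] )] [S [Q ( )]]]

( )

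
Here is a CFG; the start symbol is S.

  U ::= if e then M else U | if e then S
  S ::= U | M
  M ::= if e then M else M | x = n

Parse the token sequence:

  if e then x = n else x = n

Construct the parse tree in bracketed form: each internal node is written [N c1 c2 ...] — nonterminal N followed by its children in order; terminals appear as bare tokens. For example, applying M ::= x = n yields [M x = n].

S
M
if e then M else M
if e then x = n else M
if e then x = n else x = n

[S [M if e then [M x = n] else [M x = n]]]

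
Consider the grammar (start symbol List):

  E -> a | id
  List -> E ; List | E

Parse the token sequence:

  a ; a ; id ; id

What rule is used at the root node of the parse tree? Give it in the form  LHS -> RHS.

List -> E ; List

[List [E a] ; [List [E a] ; [List [E id] ; [List [E id]]]]]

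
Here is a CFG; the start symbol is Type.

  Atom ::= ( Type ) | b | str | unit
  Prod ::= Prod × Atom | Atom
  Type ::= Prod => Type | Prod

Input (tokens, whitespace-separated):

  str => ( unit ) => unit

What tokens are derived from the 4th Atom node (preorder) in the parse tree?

[Type [Prod [Atom str]] => [Type [Prod [Atom ( [Type [Prod [Atom unit]]] )]] => [Type [Prod [Atom unit]]]]]

unit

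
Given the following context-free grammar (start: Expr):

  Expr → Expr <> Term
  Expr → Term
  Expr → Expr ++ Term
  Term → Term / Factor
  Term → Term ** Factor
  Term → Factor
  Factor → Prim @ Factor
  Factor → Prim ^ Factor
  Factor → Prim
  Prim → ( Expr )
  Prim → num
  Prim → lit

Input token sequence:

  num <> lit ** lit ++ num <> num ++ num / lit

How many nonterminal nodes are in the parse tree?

26

[Expr [Expr [Expr [Expr [Expr [Term [Factor [Prim num]]]] <> [Term [Term [Factor [Prim lit]]] ** [Factor [Prim lit]]]] ++ [Term [Factor [Prim num]]]] <> [Term [Factor [Prim num]]]] ++ [Term [Term [Factor [Prim num]]] / [Factor [Prim lit]]]]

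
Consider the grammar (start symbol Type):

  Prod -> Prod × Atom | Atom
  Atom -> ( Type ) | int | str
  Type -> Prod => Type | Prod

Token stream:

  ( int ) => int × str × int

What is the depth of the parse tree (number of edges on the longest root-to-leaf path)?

6

[Type [Prod [Atom ( [Type [Prod [Atom int]]] )]] => [Type [Prod [Prod [Prod [Atom int]] × [Atom str]] × [Atom int]]]]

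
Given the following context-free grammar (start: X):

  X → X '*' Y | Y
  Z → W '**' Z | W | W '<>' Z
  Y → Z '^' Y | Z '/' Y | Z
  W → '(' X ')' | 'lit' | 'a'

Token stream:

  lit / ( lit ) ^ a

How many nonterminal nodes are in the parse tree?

[X [Y [Z [W lit]] / [Y [Z [W ( [X [Y [Z [W lit]]]] )]] ^ [Y [Z [W a]]]]]]

14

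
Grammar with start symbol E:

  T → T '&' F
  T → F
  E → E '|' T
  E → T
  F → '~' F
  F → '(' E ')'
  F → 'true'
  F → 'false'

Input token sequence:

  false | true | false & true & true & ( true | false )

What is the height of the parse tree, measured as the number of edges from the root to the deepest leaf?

7

[E [E [E [T [F false]]] | [T [F true]]] | [T [T [T [T [F false]] & [F true]] & [F true]] & [F ( [E [E [T [F true]]] | [T [F false]]] )]]]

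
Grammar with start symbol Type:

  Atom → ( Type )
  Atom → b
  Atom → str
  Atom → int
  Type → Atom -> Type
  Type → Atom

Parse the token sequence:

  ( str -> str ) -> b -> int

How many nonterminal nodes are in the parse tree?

[Type [Atom ( [Type [Atom str] -> [Type [Atom str]]] )] -> [Type [Atom b] -> [Type [Atom int]]]]

10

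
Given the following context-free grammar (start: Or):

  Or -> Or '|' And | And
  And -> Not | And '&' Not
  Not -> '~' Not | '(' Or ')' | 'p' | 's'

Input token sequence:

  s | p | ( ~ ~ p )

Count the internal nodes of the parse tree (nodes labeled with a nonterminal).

14

[Or [Or [Or [And [Not s]]] | [And [Not p]]] | [And [Not ( [Or [And [Not ~ [Not ~ [Not p]]]]] )]]]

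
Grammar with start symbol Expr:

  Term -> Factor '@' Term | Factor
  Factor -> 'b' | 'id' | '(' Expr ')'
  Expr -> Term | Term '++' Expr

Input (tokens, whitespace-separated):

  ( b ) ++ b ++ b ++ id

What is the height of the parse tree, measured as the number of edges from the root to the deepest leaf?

6

[Expr [Term [Factor ( [Expr [Term [Factor b]]] )]] ++ [Expr [Term [Factor b]] ++ [Expr [Term [Factor b]] ++ [Expr [Term [Factor id]]]]]]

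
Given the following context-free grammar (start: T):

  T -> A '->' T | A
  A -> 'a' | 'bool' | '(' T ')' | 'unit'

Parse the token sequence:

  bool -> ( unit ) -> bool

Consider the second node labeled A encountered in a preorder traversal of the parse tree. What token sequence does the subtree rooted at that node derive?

[T [A bool] -> [T [A ( [T [A unit]] )] -> [T [A bool]]]]

( unit )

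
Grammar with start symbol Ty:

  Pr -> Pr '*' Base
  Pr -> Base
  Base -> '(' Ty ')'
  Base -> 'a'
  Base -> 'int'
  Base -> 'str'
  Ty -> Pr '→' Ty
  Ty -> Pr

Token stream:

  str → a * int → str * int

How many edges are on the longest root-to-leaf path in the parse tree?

[Ty [Pr [Base str]] → [Ty [Pr [Pr [Base a]] * [Base int]] → [Ty [Pr [Pr [Base str]] * [Base int]]]]]

6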